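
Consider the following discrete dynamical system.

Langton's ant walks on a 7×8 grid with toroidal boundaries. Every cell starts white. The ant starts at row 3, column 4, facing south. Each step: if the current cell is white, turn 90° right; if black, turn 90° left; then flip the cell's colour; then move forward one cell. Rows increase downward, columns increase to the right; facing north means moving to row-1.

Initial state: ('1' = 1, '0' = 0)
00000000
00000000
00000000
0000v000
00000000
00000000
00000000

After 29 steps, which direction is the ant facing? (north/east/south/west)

k=0  00000000
00000000
00000000
0000v000
00000000
00000000
00000000
k=1  00000000
00000000
00000000
000<1000
00000000
00000000
00000000
k=2  00000000
00000000
000^0000
00011000
00000000
00000000
00000000
k=3  00000000
00000000
0001>000
00011000
00000000
00000000
00000000
k=4  00000000
00000000
00011000
0001v000
00000000
00000000
00000000
k=5  00000000
00000000
00011000
00010>00
00000000
00000000
00000000
k=6  00000000
00000000
00011000
00010100
00000v00
00000000
00000000
k=7  00000000
00000000
00011000
00010100
0000<100
00000000
00000000
k=8  00000000
00000000
00011000
0001^100
00001100
00000000
00000000
k=9  00000000
00000000
00011000
00011>00
00001100
00000000
00000000
k=10  00000000
00000000
00011^00
00011000
00001100
00000000
00000000
k=11  00000000
00000000
000111>0
00011000
00001100
00000000
00000000
k=12  00000000
00000000
00011110
000110v0
00001100
00000000
00000000
k=13  00000000
00000000
00011110
00011<10
00001100
00000000
00000000
k=14  00000000
00000000
00011^10
00011110
00001100
00000000
00000000
k=15  00000000
00000000
0001<010
00011110
00001100
00000000
00000000
k=16  00000000
00000000
00010010
0001v110
00001100
00000000
00000000
k=17  00000000
00000000
00010010
00010>10
00001100
00000000
00000000
k=18  00000000
00000000
00010^10
00010010
00001100
00000000
00000000
k=19  00000000
00000000
000101>0
00010010
00001100
00000000
00000000
k=20  00000000
000000^0
00010100
00010010
00001100
00000000
00000000
k=21  00000000
0000001>
00010100
00010010
00001100
00000000
00000000
k=22  00000000
00000011
0001010v
00010010
00001100
00000000
00000000
k=23  00000000
00000011
000101<1
00010010
00001100
00000000
00000000
k=24  00000000
000000^1
00010111
00010010
00001100
00000000
00000000
k=25  00000000
00000<01
00010111
00010010
00001100
00000000
00000000
k=26  00000^00
00000101
00010111
00010010
00001100
00000000
00000000
k=27  000001>0
00000101
00010111
00010010
00001100
00000000
00000000
k=28  00000110
000001v1
00010111
00010010
00001100
00000000
00000000
k=29  00000110
00000<11
00010111
00010010
00001100
00000000
00000000

west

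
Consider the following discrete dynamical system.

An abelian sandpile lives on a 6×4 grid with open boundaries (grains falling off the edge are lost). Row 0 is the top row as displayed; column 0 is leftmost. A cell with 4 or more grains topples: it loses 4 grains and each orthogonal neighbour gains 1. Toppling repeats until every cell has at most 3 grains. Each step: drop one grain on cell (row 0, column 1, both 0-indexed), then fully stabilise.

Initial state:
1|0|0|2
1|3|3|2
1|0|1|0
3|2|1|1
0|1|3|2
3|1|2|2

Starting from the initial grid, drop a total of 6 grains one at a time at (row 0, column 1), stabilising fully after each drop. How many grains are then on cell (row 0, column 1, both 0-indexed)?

k=0  1|0|0|2
1|3|3|2
1|0|1|0
3|2|1|1
0|1|3|2
3|1|2|2
k=1  1|1|0|2
1|3|3|2
1|0|1|0
3|2|1|1
0|1|3|2
3|1|2|2
k=2  1|2|0|2
1|3|3|2
1|0|1|0
3|2|1|1
0|1|3|2
3|1|2|2
k=3  1|3|0|2
1|3|3|2
1|0|1|0
3|2|1|1
0|1|3|2
3|1|2|2
k=4  2|1|2|2
2|1|0|3
1|1|2|0
3|2|1|1
0|1|3|2
3|1|2|2
k=5  2|2|2|2
2|1|0|3
1|1|2|0
3|2|1|1
0|1|3|2
3|1|2|2
k=6  2|3|2|2
2|1|0|3
1|1|2|0
3|2|1|1
0|1|3|2
3|1|2|2

3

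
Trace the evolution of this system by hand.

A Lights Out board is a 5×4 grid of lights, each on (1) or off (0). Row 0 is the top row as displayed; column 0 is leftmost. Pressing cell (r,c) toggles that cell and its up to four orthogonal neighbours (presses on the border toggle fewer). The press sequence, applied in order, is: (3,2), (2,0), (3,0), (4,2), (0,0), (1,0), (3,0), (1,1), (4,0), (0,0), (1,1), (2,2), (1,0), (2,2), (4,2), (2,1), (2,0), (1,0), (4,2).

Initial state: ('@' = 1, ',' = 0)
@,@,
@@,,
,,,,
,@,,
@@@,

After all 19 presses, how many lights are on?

0) @,@,
@@,,
,,,,
,@,,
@@@,
1) @,@,
@@,,
,,@,
,,@@
@@,,
2) @,@,
,@,,
@@@,
@,@@
@@,,
3) @,@,
,@,,
,@@,
,@@@
,@,,
4) @,@,
,@,,
,@@,
,@,@
,,@@
5) ,@@,
@@,,
,@@,
,@,@
,,@@
6) @@@,
,,,,
@@@,
,@,@
,,@@
7) @@@,
,,,,
,@@,
@,,@
@,@@
8) @,@,
@@@,
,,@,
@,,@
@,@@
9) @,@,
@@@,
,,@,
,,,@
,@@@
10) ,@@,
,@@,
,,@,
,,,@
,@@@
11) ,,@,
@,,,
,@@,
,,,@
,@@@
12) ,,@,
@,@,
,,,@
,,@@
,@@@
13) @,@,
,@@,
@,,@
,,@@
,@@@
14) @,@,
,@,,
@@@,
,,,@
,@@@
15) @,@,
,@,,
@@@,
,,@@
,,,,
16) @,@,
,,,,
,,,,
,@@@
,,,,
17) @,@,
@,,,
@@,,
@@@@
,,,,
18) ,,@,
,@,,
,@,,
@@@@
,,,,
19) ,,@,
,@,,
,@,,
@@,@
,@@@

9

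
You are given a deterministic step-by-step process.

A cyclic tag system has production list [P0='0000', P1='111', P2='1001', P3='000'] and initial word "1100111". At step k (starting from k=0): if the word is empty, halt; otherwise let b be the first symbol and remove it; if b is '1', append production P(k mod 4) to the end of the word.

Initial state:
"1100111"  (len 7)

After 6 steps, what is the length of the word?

15

gen 0: "1100111"  (len 7)
gen 1: "1001110000"  (len 10)
gen 2: "001110000111"  (len 12)
gen 3: "01110000111"  (len 11)
gen 4: "1110000111"  (len 10)
gen 5: "1100001110000"  (len 13)
gen 6: "100001110000111"  (len 15)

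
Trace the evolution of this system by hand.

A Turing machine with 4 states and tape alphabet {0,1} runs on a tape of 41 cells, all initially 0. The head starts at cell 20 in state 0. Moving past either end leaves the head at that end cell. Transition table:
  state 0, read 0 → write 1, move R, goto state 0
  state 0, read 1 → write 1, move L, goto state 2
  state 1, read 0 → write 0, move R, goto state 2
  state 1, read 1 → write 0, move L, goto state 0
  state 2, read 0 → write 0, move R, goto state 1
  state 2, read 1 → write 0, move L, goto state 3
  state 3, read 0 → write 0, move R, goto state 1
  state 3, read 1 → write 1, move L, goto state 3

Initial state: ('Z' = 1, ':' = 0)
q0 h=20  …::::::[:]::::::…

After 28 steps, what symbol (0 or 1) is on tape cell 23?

1

step 0: q0 h=20  …::::::[:]::::::…
step 1: q0 h=21  …:::::Z[:]::::::…
step 2: q0 h=22  …::::ZZ[:]::::::…
step 3: q0 h=23  …:::ZZZ[:]::::::…
step 4: q0 h=24  …::ZZZZ[:]::::::…
step 5: q0 h=25  …:ZZZZZ[:]::::::…
step 6: q0 h=26  …ZZZZZZ[:]::::::…
step 7: q0 h=27  …ZZZZZZ[:]::::::…
step 8: q0 h=28  …ZZZZZZ[:]::::::…
step 9: q0 h=29  …ZZZZZZ[:]::::::…
step 10: q0 h=30  …ZZZZZZ[:]::::::…
step 11: q0 h=31  …ZZZZZZ[:]::::::…
step 12: q0 h=32  …ZZZZZZ[:]::::::…
step 13: q0 h=33  …ZZZZZZ[:]::::::…
step 14: q0 h=34  …ZZZZZZ[:]::::::|
step 15: q0 h=35  …ZZZZZZ[:]:::::|
step 16: q0 h=36  …ZZZZZZ[:]::::|
step 17: q0 h=37  …ZZZZZZ[:]:::|
step 18: q0 h=38  …ZZZZZZ[:]::|
step 19: q0 h=39  …ZZZZZZ[:]:|
step 20: q0 h=40  …ZZZZZZ[:]|
step 21: q0 h=40  …ZZZZZZ[Z]|
step 22: q2 h=39  …ZZZZZZ[Z]Z|
step 23: q3 h=38  …ZZZZZZ[Z]:Z|
step 24: q3 h=37  …ZZZZZZ[Z]Z:Z|
step 25: q3 h=36  …ZZZZZZ[Z]ZZ:Z|
step 26: q3 h=35  …ZZZZZZ[Z]ZZZ:Z|
step 27: q3 h=34  …ZZZZZZ[Z]ZZZZ:Z|
step 28: q3 h=33  …ZZZZZZ[Z]ZZZZZ:…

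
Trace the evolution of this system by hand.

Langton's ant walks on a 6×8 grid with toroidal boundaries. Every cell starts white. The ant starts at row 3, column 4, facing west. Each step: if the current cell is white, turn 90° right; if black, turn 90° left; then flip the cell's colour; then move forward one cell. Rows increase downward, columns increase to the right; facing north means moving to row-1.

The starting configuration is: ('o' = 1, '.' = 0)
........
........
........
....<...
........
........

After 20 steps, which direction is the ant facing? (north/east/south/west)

east

step 0: ........
........
........
....<...
........
........
step 1: ........
........
....^...
....o...
........
........
step 2: ........
........
....o>..
....o...
........
........
step 3: ........
........
....oo..
....ov..
........
........
step 4: ........
........
....oo..
....<o..
........
........
step 5: ........
........
....oo..
.....o..
....v...
........
step 6: ........
........
....oo..
.....o..
...<o...
........
step 7: ........
........
....oo..
...^.o..
...oo...
........
step 8: ........
........
....oo..
...o>o..
...oo...
........
step 9: ........
........
....oo..
...ooo..
...ov...
........
step 10: ........
........
....oo..
...ooo..
...o.>..
........
step 11: ........
........
....oo..
...ooo..
...o.o..
.....v..
step 12: ........
........
....oo..
...ooo..
...o.o..
....<o..
step 13: ........
........
....oo..
...ooo..
...o^o..
....oo..
step 14: ........
........
....oo..
...ooo..
...oo>..
....oo..
step 15: ........
........
....oo..
...oo^..
...oo...
....oo..
step 16: ........
........
....oo..
...o<...
...oo...
....oo..
step 17: ........
........
....oo..
...o....
...ov...
....oo..
step 18: ........
........
....oo..
...o....
...o.>..
....oo..
step 19: ........
........
....oo..
...o....
...o.o..
....ov..
step 20: ........
........
....oo..
...o....
...o.o..
....o.>.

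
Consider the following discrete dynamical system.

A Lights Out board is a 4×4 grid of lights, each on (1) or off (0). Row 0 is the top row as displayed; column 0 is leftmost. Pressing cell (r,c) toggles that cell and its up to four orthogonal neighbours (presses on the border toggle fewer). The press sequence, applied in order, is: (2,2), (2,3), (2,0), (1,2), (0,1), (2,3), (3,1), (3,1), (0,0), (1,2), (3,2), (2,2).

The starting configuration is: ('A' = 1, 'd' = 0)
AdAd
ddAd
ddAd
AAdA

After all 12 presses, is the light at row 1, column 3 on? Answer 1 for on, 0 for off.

[0] AdAd
ddAd
ddAd
AAdA
[1] AdAd
dddd
dAdA
AAAA
[2] AdAd
dddA
dAAd
AAAd
[3] AdAd
AddA
AdAd
dAAd
[4] Addd
AAAd
Addd
dAAd
[5] dAAd
AdAd
Addd
dAAd
[6] dAAd
AdAA
AdAA
dAAA
[7] dAAd
AdAA
AAAA
AddA
[8] dAAd
AdAA
AdAA
dAAA
[9] AdAd
ddAA
AdAA
dAAA
[10] Addd
dAdd
AddA
dAAA
[11] Addd
dAdd
AdAA
dddd
[12] Addd
dAAd
AAdd
ddAd

0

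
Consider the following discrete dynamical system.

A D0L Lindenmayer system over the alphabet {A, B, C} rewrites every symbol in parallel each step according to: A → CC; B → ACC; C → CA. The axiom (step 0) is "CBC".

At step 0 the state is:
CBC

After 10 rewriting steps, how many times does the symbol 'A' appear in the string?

1194

k=0  CBC
k=1  CAACCCA
k=2  CACCCCCACACACC
k=3  CACCCACACACACACCCACCCACCCACA
k=4  CACCCACACACCCACCCACCCACCCACCCACACACCCACACACCCACACACCCACC
k=5  CACCCACACACCCACCCACCCACACACCCACACACCCACACACCCACACACCCACACACCCACCCACCCACACACCCACCCACCCACACACCCACCCACCCACACACCCACA
k=6  CACCCACACACCCACCCACCCACACACCCACACACCCACACACCCACCCACCCACACA…CACACCCACCCACCCACACACCCACACACCCACACACCCACCCACCCACACACCCACC  (len 224)
k=7  CACCCACACACCCACCCACCCACACACCCACACACCCACACACCCACCCACCCACACA…CACACCCACCCACCCACACACCCACACACCCACACACCCACCCACCCACACACCCACA  (len 448)
k=8  CACCCACACACCCACCCACCCACACACCCACACACCCACACACCCACCCACCCACACA…CACACCCACCCACCCACACACCCACACACCCACACACCCACCCACCCACACACCCACC  (len 896)
k=9  CACCCACACACCCACCCACCCACACACCCACACACCCACACACCCACCCACCCACACA…CACACCCACCCACCCACACACCCACACACCCACACACCCACCCACCCACACACCCACA  (len 1792)
k=10  CACCCACACACCCACCCACCCACACACCCACACACCCACACACCCACCCACCCACACA…CACACCCACCCACCCACACACCCACACACCCACACACCCACCCACCCACACACCCACC  (len 3584)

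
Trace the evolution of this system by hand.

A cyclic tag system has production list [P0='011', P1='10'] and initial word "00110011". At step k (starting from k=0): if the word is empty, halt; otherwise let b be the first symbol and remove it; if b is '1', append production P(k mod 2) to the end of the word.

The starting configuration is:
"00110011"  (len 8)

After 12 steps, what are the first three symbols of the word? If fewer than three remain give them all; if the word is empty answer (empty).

t=0: "00110011"  (len 8)
t=1: "0110011"  (len 7)
t=2: "110011"  (len 6)
t=3: "10011011"  (len 8)
t=4: "001101110"  (len 9)
t=5: "01101110"  (len 8)
t=6: "1101110"  (len 7)
t=7: "101110011"  (len 9)
t=8: "0111001110"  (len 10)
t=9: "111001110"  (len 9)
t=10: "1100111010"  (len 10)
t=11: "100111010011"  (len 12)
t=12: "0011101001110"  (len 13)

001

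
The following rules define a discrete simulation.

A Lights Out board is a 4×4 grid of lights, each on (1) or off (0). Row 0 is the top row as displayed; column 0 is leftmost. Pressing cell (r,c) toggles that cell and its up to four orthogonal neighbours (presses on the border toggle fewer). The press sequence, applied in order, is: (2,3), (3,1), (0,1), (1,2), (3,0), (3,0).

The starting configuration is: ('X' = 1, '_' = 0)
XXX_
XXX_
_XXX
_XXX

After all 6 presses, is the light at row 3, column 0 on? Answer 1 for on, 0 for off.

1

t=0: XXX_
XXX_
_XXX
_XXX
t=1: XXX_
XXXX
_X__
_XX_
t=2: XXX_
XXXX
____
X___
t=3: ____
X_XX
____
X___
t=4: __X_
XX__
__X_
X___
t=5: __X_
XX__
X_X_
_X__
t=6: __X_
XX__
__X_
X___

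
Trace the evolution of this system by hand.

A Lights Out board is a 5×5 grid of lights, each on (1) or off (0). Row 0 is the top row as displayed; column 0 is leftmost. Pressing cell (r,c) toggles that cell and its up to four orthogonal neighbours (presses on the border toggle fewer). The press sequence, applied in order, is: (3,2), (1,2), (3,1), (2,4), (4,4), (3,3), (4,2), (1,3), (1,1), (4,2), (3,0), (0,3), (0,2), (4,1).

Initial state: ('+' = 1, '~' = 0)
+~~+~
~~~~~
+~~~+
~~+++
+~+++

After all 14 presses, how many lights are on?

gen 0: +~~+~
~~~~~
+~~~+
~~+++
+~+++
gen 1: +~~+~
~~~~~
+~+~+
~+~~+
+~~++
gen 2: +~++~
~+++~
+~~~+
~+~~+
+~~++
gen 3: +~++~
~+++~
++~~+
+~+~+
++~++
gen 4: +~++~
~++++
++~+~
+~+~~
++~++
gen 5: +~++~
~++++
++~+~
+~+~+
++~~~
gen 6: +~++~
~++++
++~~~
+~~+~
++~+~
gen 7: +~++~
~++++
++~~~
+~++~
+~+~~
gen 8: +~+~~
~+~~~
++~+~
+~++~
+~+~~
gen 9: +++~~
+~+~~
+~~+~
+~++~
+~+~~
gen 10: +++~~
+~+~~
+~~+~
+~~+~
++~+~
gen 11: +++~~
+~+~~
~~~+~
~+~+~
~+~+~
gen 12: ++~++
+~++~
~~~+~
~+~+~
~+~+~
gen 13: +~+~+
+~~+~
~~~+~
~+~+~
~+~+~
gen 14: +~+~+
+~~+~
~~~+~
~~~+~
+~++~

10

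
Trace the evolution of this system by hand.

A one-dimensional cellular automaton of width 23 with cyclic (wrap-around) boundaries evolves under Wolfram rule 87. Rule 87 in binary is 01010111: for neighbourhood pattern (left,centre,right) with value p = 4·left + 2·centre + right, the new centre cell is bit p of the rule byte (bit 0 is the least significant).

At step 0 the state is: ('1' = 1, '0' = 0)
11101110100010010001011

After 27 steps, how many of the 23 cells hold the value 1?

13

step 0: 11101110100010010001011
step 1: 00100010111111111111000
step 2: 11111110000000000001111
step 3: 00000011111111111110000
step 4: 11111100000000000011111
step 5: 00000111111111111100000
step 6: 11111000000000000111111
step 7: 00001111111111111000000
step 8: 11110000000000001111111
step 9: 00011111111111110000000
step 10: 11100000000000011111111
step 11: 00111111111111100000000
step 12: 11000000000000111111111
step 13: 01111111111111000000000
step 14: 10000000000001111111111
step 15: 11111111111110000000000
step 16: 00000000000011111111111
step 17: 11111111111100000000001
step 18: 00000000000111111111110
step 19: 11111111111000000000011
step 20: 00000000001111111111100
step 21: 11111111110000000000111
step 22: 00000000011111111111000
step 23: 11111111100000000001111
step 24: 00000000111111111110000
step 25: 11111111000000000011111
step 26: 00000001111111111100000
step 27: 11111110000000000111111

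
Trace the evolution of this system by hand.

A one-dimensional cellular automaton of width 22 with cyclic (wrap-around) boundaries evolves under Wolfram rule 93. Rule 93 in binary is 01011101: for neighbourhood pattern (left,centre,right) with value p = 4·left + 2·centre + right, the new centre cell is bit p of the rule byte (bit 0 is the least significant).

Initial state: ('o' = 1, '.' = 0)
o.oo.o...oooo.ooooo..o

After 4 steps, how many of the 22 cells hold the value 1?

13

k=0  o.oo.o...oooo.ooooo..o
k=1  o.oo.ooo.o..o.o...oo.o
k=2  o.oo.o.o.oo.o.ooo.oo.o
k=3  o.oo.o.o.oo.o.o.o.oo.o
k=4  o.oo.o.o.oo.o.o.o.oo.o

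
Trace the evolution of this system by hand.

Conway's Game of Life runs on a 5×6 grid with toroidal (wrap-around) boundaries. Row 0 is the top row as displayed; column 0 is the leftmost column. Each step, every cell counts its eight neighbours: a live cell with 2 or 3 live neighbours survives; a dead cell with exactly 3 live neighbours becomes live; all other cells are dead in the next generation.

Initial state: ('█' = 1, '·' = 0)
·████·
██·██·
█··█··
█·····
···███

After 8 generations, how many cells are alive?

t=0: ·████·
██·██·
█··█··
█·····
···███
t=1: ·█····
█·····
█·███·
█··█··
██···█
t=2: ·█···█
█·██·█
█·███·
···█··
·██··█
t=3: ···█·█
······
█·····
█····█
·██·█·
t=4: ··███·
······
█····█
█····█
·████·
t=5: ·█··█·
···███
█····█
··██··
██····
t=6: ·████·
···█··
█·█··█
··█··█
██·█··
t=7: ██··█·
█····█
██████
··████
█····█
t=8: ·█··█·
······
······
······
··█···

3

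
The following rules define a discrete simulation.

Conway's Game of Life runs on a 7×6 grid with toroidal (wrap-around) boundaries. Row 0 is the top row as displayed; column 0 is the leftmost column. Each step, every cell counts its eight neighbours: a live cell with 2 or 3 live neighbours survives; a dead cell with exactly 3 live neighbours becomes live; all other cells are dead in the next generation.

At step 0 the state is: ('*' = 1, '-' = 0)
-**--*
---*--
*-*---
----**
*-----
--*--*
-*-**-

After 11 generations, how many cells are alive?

0) -**--*
---*--
*-*---
----**
*-----
--*--*
-*-**-
1) **----
*--*--
---***
**---*
*---*-
******
-*-***
2) -*-*--
****--
-***--
-*-*--
------
------
------
3) **-*--
*---*-
----*-
-*-*--
------
------
------
4) **---*
**-**-
---***
------
------
------
------
5) -**-**
-*-*--
*-**-*
----*-
------
------
*-----
6) -*****
------
****-*
---***
------
------
**---*
7) -*****
------
****-*
-*-*-*
----*-
*-----
-*-*-*
8) -*-*-*
------
-*-*-*
-*-*-*
*---**
*---**
-*-*-*
9) ------
------
------
-*-*--
-*-*--
-*-*--
-*-*--
10) ------
------
------
------
**-**-
**-**-
------
11) ------
------
------
------
**-**-
**-**-
------

8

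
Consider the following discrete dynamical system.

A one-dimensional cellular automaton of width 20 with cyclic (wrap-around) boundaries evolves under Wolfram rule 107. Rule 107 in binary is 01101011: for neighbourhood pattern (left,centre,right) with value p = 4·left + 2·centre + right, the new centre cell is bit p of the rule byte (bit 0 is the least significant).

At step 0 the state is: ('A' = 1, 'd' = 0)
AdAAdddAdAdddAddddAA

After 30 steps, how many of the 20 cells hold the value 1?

[0] AdAAdddAdAdddAddddAA
[1] AAAAdAAdAddAAddAAAAd
[2] AddAAAAAddAAAdAAddAA
[3] AdAAdddAdAAdAAAAdAAd
[4] dAAAdAAdAAAAAddAAAAA
[5] AAdAAAAAAdddAdAAdddA
[6] dAAAddddAdAAdAAAdAAA
[7] AAdAdAAAdAAAAAdAAAdA
[8] dAAdAAdAAAdddAAAdAAA
[9] AAAAAAAAdAdAAAdAAAdA
[10] dddddddAAdAAdAAAdAAA
[11] dAAAAAAAAAAAAAdAAAdA
[12] AAdddddddddddAAAdAAd
[13] AAdAAAAAAAAAAAdAAAAA
[14] dAAAdddddddddAAAdddd
[15] AAdAdAAAAAAAAAdAdAAA
[16] dAAdAAdddddddAAdAAdd
[17] AAAAAAdAAAAAAAAAAAdA
[18] dddddAAAdddddddddAAA
[19] dAAAAAdAdAAAAAAAAAdA
[20] AAdddAAdAAdddddddAAd
[21] AAdAAAAAAAdAAAAAAAAA
[22] dAAAdddddAAAdddddddd
[23] AAdAdAAAAAdAdAAAAAAA
[24] dAAdAAdddAAdAAdddddd
[25] AAAAAAdAAAAAAAdAAAAA
[26] dddddAAAdddddAAAdddd
[27] AAAAAAdAdAAAAAdAdAAA
[28] dddddAAdAAdddAAdAAdd
[29] AAAAAAAAAAdAAAAAAAdA
[30] dddddddddAAAdddddAAA

6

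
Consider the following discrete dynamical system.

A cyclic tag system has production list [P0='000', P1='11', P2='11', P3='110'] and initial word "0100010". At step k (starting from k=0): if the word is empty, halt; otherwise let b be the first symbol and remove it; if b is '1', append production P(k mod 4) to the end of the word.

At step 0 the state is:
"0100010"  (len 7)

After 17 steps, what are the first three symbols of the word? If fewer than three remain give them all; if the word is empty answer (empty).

gen 0: "0100010"  (len 7)
gen 1: "100010"  (len 6)
gen 2: "0001011"  (len 7)
gen 3: "001011"  (len 6)
gen 4: "01011"  (len 5)
gen 5: "1011"  (len 4)
gen 6: "01111"  (len 5)
gen 7: "1111"  (len 4)
gen 8: "111110"  (len 6)
gen 9: "11110000"  (len 8)
gen 10: "111000011"  (len 9)
gen 11: "1100001111"  (len 10)
gen 12: "100001111110"  (len 12)
gen 13: "00001111110000"  (len 14)
gen 14: "0001111110000"  (len 13)
gen 15: "001111110000"  (len 12)
gen 16: "01111110000"  (len 11)
gen 17: "1111110000"  (len 10)

111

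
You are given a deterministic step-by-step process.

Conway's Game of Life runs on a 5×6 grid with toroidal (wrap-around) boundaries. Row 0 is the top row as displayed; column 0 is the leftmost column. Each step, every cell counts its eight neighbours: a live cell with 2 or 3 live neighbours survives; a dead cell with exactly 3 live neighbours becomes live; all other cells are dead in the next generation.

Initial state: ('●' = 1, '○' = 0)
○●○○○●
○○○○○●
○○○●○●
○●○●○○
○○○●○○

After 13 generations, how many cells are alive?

step 0: ○●○○○●
○○○○○●
○○○●○●
○●○●○○
○○○●○○
step 1: ●○○○●○
○○○○○●
●○●○○○
○○○●○○
●○○○●○
step 2: ●○○○●○
●●○○○●
○○○○○○
○●○●○●
○○○●●○
step 3: ●●○●●○
●●○○○●
○●●○●●
○○●●○○
●○●●○○
step 4: ○○○●●○
○○○○○○
○○○○●●
●○○○○●
●○○○○●
step 5: ○○○○●●
○○○●○●
●○○○●●
○○○○○○
●○○○○○
step 6: ●○○○●●
○○○●○○
●○○○●●
●○○○○○
○○○○○●
step 7: ●○○○●●
○○○●○○
●○○○●●
●○○○●○
○○○○●○
step 8: ○○○●●●
○○○●○○
●○○●●○
●○○●●○
●○○●●○
step 9: ○○●○○●
○○●○○○
○○●○○○
●●●○○○
●○●○○○
step 10: ○○●●○○
○●●●○○
○○●●○○
●○●●○○
●○●●○●
step 11: ●○○○○○
○●○○●○
○○○○●○
●○○○○●
●○○○○●
step 12: ●●○○○○
○○○○○●
●○○○●○
●○○○●○
○●○○○○
step 13: ●●○○○○
○●○○○●
●○○○●○
●●○○○○
○●○○○●

10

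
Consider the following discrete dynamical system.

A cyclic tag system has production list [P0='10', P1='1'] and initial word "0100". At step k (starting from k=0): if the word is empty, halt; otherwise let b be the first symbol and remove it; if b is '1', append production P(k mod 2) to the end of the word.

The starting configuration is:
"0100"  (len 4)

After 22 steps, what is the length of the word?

2

gen 0: "0100"  (len 4)
gen 1: "100"  (len 3)
gen 2: "001"  (len 3)
gen 3: "01"  (len 2)
gen 4: "1"  (len 1)
gen 5: "10"  (len 2)
gen 6: "01"  (len 2)
gen 7: "1"  (len 1)
gen 8: "1"  (len 1)
gen 9: "10"  (len 2)
gen 10: "01"  (len 2)
gen 11: "1"  (len 1)
gen 12: "1"  (len 1)
gen 13: "10"  (len 2)
gen 14: "01"  (len 2)
gen 15: "1"  (len 1)
gen 16: "1"  (len 1)
gen 17: "10"  (len 2)
gen 18: "01"  (len 2)
gen 19: "1"  (len 1)
gen 20: "1"  (len 1)
gen 21: "10"  (len 2)
gen 22: "01"  (len 2)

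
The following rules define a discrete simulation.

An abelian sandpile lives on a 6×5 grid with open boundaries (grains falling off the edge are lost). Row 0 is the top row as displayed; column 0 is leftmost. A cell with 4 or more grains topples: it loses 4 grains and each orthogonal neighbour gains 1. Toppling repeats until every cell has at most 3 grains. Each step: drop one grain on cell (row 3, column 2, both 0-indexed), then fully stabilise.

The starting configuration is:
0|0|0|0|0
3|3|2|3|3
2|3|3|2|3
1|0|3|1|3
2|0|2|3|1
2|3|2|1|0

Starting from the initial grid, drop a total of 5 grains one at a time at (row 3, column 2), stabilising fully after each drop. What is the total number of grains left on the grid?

51

k=0  0|0|0|0|0
3|3|2|3|3
2|3|3|2|3
1|0|3|1|3
2|0|2|3|1
2|3|2|1|0
k=1  1|1|1|1|1
1|2|1|2|1
0|2|3|2|2
2|2|3|1|1
2|1|0|1|3
2|3|3|2|0
k=2  1|1|1|1|1
1|2|2|2|1
0|3|0|3|2
2|3|1|2|1
2|1|1|1|3
2|3|3|2|0
k=3  1|1|1|1|1
1|2|2|2|1
0|3|0|3|2
2|3|2|2|1
2|1|1|1|3
2|3|3|2|0
k=4  1|1|1|1|1
1|2|2|2|1
0|3|0|3|2
2|3|3|2|1
2|1|1|1|3
2|3|3|2|0
k=5  1|1|1|1|1
1|3|2|2|1
1|0|2|3|2
3|1|1|3|1
2|2|2|1|3
2|3|3|2|0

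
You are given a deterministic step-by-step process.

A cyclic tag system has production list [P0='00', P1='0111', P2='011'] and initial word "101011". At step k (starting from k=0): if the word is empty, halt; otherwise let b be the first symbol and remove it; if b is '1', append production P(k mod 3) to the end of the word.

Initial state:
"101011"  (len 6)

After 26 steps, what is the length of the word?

23

gen 0: "101011"  (len 6)
gen 1: "0101100"  (len 7)
gen 2: "101100"  (len 6)
gen 3: "01100011"  (len 8)
gen 4: "1100011"  (len 7)
gen 5: "1000110111"  (len 10)
gen 6: "000110111011"  (len 12)
gen 7: "00110111011"  (len 11)
gen 8: "0110111011"  (len 10)
gen 9: "110111011"  (len 9)
gen 10: "1011101100"  (len 10)
gen 11: "0111011000111"  (len 13)
gen 12: "111011000111"  (len 12)
gen 13: "1101100011100"  (len 13)
gen 14: "1011000111000111"  (len 16)
gen 15: "011000111000111011"  (len 18)
gen 16: "11000111000111011"  (len 17)
gen 17: "10001110001110110111"  (len 20)
gen 18: "0001110001110110111011"  (len 22)
gen 19: "001110001110110111011"  (len 21)
gen 20: "01110001110110111011"  (len 20)
gen 21: "1110001110110111011"  (len 19)
gen 22: "11000111011011101100"  (len 20)
gen 23: "10001110110111011000111"  (len 23)
gen 24: "0001110110111011000111011"  (len 25)
gen 25: "001110110111011000111011"  (len 24)
gen 26: "01110110111011000111011"  (len 23)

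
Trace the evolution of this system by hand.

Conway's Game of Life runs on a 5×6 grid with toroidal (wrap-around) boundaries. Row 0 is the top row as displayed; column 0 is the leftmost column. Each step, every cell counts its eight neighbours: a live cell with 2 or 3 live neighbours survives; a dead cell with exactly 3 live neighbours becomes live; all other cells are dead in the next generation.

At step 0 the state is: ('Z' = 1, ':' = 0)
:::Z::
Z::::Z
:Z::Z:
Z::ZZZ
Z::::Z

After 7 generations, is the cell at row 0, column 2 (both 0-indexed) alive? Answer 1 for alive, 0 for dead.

gen 0: :::Z::
Z::::Z
:Z::Z:
Z::ZZZ
Z::::Z
gen 1: ::::Z:
Z:::ZZ
:Z:Z::
:Z:Z::
Z::Z::
gen 2: Z::ZZ:
Z::ZZZ
:Z:Z:Z
ZZ:ZZ:
::ZZZ:
gen 3: ZZ::::
:Z::::
:Z::::
ZZ::::
Z:::::
gen 4: ZZ::::
:ZZ:::
:ZZ:::
ZZ::::
:::::Z
gen 5: ZZZ:::
::::::
::::::
ZZZ:::
:::::Z
gen 6: ZZ::::
:Z::::
:Z::::
ZZ::::
:::::Z
gen 7: ZZ::::
:ZZ:::
:ZZ:::
ZZ::::
:::::Z

0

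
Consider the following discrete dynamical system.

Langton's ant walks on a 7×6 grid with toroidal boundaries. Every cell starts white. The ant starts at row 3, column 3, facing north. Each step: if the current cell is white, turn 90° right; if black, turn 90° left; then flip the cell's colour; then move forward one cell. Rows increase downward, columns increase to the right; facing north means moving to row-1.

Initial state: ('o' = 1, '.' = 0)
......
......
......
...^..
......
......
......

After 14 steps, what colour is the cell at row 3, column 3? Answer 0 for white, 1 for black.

1

step 0: ......
......
......
...^..
......
......
......
step 1: ......
......
......
...o>.
......
......
......
step 2: ......
......
......
...oo.
....v.
......
......
step 3: ......
......
......
...oo.
...<o.
......
......
step 4: ......
......
......
...^o.
...oo.
......
......
step 5: ......
......
......
..<.o.
...oo.
......
......
step 6: ......
......
..^...
..o.o.
...oo.
......
......
step 7: ......
......
..o>..
..o.o.
...oo.
......
......
step 8: ......
......
..oo..
..ovo.
...oo.
......
......
step 9: ......
......
..oo..
..<oo.
...oo.
......
......
step 10: ......
......
..oo..
...oo.
..voo.
......
......
step 11: ......
......
..oo..
...oo.
.<ooo.
......
......
step 12: ......
......
..oo..
.^.oo.
.oooo.
......
......
step 13: ......
......
..oo..
.o>oo.
.oooo.
......
......
step 14: ......
......
..oo..
.oooo.
.ovoo.
......
......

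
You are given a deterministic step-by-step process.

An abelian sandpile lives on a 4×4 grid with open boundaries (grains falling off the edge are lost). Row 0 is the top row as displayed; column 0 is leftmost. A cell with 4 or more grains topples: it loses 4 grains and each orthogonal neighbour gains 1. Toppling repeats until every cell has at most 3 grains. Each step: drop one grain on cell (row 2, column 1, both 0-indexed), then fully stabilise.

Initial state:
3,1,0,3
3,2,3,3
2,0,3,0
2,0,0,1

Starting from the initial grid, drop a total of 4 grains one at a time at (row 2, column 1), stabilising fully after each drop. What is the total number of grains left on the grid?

23

[0] 3,1,0,3
3,2,3,3
2,0,3,0
2,0,0,1
[1] 3,1,0,3
3,2,3,3
2,1,3,0
2,0,0,1
[2] 3,1,0,3
3,2,3,3
2,2,3,0
2,0,0,1
[3] 3,1,0,3
3,2,3,3
2,3,3,0
2,0,0,1
[4] 0,3,2,0
2,1,2,1
0,3,1,2
3,1,1,1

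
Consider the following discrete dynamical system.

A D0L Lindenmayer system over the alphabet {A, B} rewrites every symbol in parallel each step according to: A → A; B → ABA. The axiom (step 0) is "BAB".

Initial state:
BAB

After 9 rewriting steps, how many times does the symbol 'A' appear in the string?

37

0) BAB
1) ABAAABA
2) AABAAAAABAA
3) AAABAAAAAAABAAA
4) AAAABAAAAAAAAABAAAA
5) AAAAABAAAAAAAAAAABAAAAA
6) AAAAAABAAAAAAAAAAAAABAAAAAA
7) AAAAAAABAAAAAAAAAAAAAAABAAAAAAA
8) AAAAAAAABAAAAAAAAAAAAAAAAABAAAAAAAA
9) AAAAAAAAABAAAAAAAAAAAAAAAAAAABAAAAAAAAA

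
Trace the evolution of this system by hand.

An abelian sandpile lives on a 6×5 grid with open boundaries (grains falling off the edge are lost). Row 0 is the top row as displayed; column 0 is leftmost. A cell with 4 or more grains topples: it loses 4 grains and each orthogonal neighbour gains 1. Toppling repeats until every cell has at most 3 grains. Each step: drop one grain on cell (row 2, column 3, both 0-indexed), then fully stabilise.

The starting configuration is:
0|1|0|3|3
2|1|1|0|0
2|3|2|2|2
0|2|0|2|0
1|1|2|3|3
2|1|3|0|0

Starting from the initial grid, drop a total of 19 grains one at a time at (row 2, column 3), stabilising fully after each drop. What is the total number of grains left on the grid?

52

step 0: 0|1|0|3|3
2|1|1|0|0
2|3|2|2|2
0|2|0|2|0
1|1|2|3|3
2|1|3|0|0
step 1: 0|1|0|3|3
2|1|1|0|0
2|3|2|3|2
0|2|0|2|0
1|1|2|3|3
2|1|3|0|0
step 2: 0|1|0|3|3
2|1|1|1|0
2|3|3|0|3
0|2|0|3|0
1|1|2|3|3
2|1|3|0|0
step 3: 0|1|0|3|3
2|1|1|1|0
2|3|3|1|3
0|2|0|3|0
1|1|2|3|3
2|1|3|0|0
step 4: 0|1|0|3|3
2|1|1|1|0
2|3|3|2|3
0|2|0|3|0
1|1|2|3|3
2|1|3|0|0
step 5: 0|1|0|3|3
2|1|1|1|0
2|3|3|3|3
0|2|0|3|0
1|1|2|3|3
2|1|3|0|0
step 6: 0|1|0|3|3
2|2|2|2|1
3|0|1|3|0
0|3|2|1|3
1|1|3|1|0
2|1|3|1|1
step 7: 0|1|0|3|3
2|2|2|3|1
3|0|2|0|1
0|3|2|2|3
1|1|3|1|0
2|1|3|1|1
step 8: 0|1|0|3|3
2|2|2|3|1
3|0|2|1|1
0|3|2|2|3
1|1|3|1|0
2|1|3|1|1
step 9: 0|1|0|3|3
2|2|2|3|1
3|0|2|2|1
0|3|2|2|3
1|1|3|1|0
2|1|3|1|1
step 10: 0|1|0|3|3
2|2|2|3|1
3|0|2|3|1
0|3|2|2|3
1|1|3|1|0
2|1|3|1|1
step 11: 0|1|1|1|0
2|2|3|1|3
3|0|3|1|2
0|3|2|3|3
1|1|3|1|0
2|1|3|1|1
step 12: 0|1|1|1|0
2|2|3|1|3
3|0|3|2|2
0|3|2|3|3
1|1|3|1|0
2|1|3|1|1
step 13: 0|1|1|1|0
2|2|3|1|3
3|0|3|3|2
0|3|2|3|3
1|1|3|1|0
2|1|3|1|1
step 14: 0|1|2|2|1
2|3|1|1|1
3|2|3|0|2
1|0|2|3|1
1|3|1|3|1
2|2|0|2|1
step 15: 0|1|2|2|1
2|3|1|1|1
3|2|3|1|2
1|0|2|3|1
1|3|1|3|1
2|2|0|2|1
step 16: 0|1|2|2|1
2|3|1|1|1
3|2|3|2|2
1|0|2|3|1
1|3|1|3|1
2|2|0|2|1
step 17: 0|1|2|2|1
2|3|1|1|1
3|2|3|3|2
1|0|2|3|1
1|3|1|3|1
2|2|0|2|1
step 18: 0|1|2|2|1
2|3|2|2|1
3|3|1|2|3
1|1|0|2|2
1|3|3|0|2
2|2|0|3|1
step 19: 0|1|2|2|1
2|3|2|2|1
3|3|1|3|3
1|1|0|2|2
1|3|3|0|2
2|2|0|3|1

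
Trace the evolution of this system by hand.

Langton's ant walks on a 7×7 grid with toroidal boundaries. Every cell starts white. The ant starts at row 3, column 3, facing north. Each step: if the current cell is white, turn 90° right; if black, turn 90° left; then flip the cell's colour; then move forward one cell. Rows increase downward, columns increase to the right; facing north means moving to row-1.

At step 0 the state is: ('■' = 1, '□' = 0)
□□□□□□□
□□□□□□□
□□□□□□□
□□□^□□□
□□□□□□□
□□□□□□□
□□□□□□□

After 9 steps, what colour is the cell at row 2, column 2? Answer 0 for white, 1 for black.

0) □□□□□□□
□□□□□□□
□□□□□□□
□□□^□□□
□□□□□□□
□□□□□□□
□□□□□□□
1) □□□□□□□
□□□□□□□
□□□□□□□
□□□■>□□
□□□□□□□
□□□□□□□
□□□□□□□
2) □□□□□□□
□□□□□□□
□□□□□□□
□□□■■□□
□□□□v□□
□□□□□□□
□□□□□□□
3) □□□□□□□
□□□□□□□
□□□□□□□
□□□■■□□
□□□<■□□
□□□□□□□
□□□□□□□
4) □□□□□□□
□□□□□□□
□□□□□□□
□□□^■□□
□□□■■□□
□□□□□□□
□□□□□□□
5) □□□□□□□
□□□□□□□
□□□□□□□
□□<□■□□
□□□■■□□
□□□□□□□
□□□□□□□
6) □□□□□□□
□□□□□□□
□□^□□□□
□□■□■□□
□□□■■□□
□□□□□□□
□□□□□□□
7) □□□□□□□
□□□□□□□
□□■>□□□
□□■□■□□
□□□■■□□
□□□□□□□
□□□□□□□
8) □□□□□□□
□□□□□□□
□□■■□□□
□□■v■□□
□□□■■□□
□□□□□□□
□□□□□□□
9) □□□□□□□
□□□□□□□
□□■■□□□
□□<■■□□
□□□■■□□
□□□□□□□
□□□□□□□

1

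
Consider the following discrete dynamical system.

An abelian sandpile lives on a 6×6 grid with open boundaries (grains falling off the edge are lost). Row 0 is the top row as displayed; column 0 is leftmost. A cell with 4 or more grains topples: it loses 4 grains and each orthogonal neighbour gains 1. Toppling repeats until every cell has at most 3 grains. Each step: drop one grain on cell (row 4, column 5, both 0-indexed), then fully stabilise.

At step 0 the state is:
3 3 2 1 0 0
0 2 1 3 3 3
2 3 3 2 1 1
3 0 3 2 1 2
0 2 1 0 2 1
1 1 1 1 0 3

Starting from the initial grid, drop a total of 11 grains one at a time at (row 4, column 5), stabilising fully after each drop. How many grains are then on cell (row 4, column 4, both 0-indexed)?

1

k=0  3 3 2 1 0 0
0 2 1 3 3 3
2 3 3 2 1 1
3 0 3 2 1 2
0 2 1 0 2 1
1 1 1 1 0 3
k=1  3 3 2 1 0 0
0 2 1 3 3 3
2 3 3 2 1 1
3 0 3 2 1 2
0 2 1 0 2 2
1 1 1 1 0 3
k=2  3 3 2 1 0 0
0 2 1 3 3 3
2 3 3 2 1 1
3 0 3 2 1 2
0 2 1 0 2 3
1 1 1 1 0 3
k=3  3 3 2 1 0 0
0 2 1 3 3 3
2 3 3 2 1 1
3 0 3 2 1 3
0 2 1 0 3 1
1 1 1 1 1 0
k=4  3 3 2 1 0 0
0 2 1 3 3 3
2 3 3 2 1 1
3 0 3 2 1 3
0 2 1 0 3 2
1 1 1 1 1 0
k=5  3 3 2 1 0 0
0 2 1 3 3 3
2 3 3 2 1 1
3 0 3 2 1 3
0 2 1 0 3 3
1 1 1 1 1 0
k=6  3 3 2 1 0 0
0 2 1 3 3 3
2 3 3 2 1 2
3 0 3 2 3 0
0 2 1 1 0 2
1 1 1 1 2 1
k=7  3 3 2 1 0 0
0 2 1 3 3 3
2 3 3 2 1 2
3 0 3 2 3 0
0 2 1 1 0 3
1 1 1 1 2 1
k=8  3 3 2 1 0 0
0 2 1 3 3 3
2 3 3 2 1 2
3 0 3 2 3 1
0 2 1 1 1 0
1 1 1 1 2 2
k=9  3 3 2 1 0 0
0 2 1 3 3 3
2 3 3 2 1 2
3 0 3 2 3 1
0 2 1 1 1 1
1 1 1 1 2 2
k=10  3 3 2 1 0 0
0 2 1 3 3 3
2 3 3 2 1 2
3 0 3 2 3 1
0 2 1 1 1 2
1 1 1 1 2 2
k=11  3 3 2 1 0 0
0 2 1 3 3 3
2 3 3 2 1 2
3 0 3 2 3 1
0 2 1 1 1 3
1 1 1 1 2 2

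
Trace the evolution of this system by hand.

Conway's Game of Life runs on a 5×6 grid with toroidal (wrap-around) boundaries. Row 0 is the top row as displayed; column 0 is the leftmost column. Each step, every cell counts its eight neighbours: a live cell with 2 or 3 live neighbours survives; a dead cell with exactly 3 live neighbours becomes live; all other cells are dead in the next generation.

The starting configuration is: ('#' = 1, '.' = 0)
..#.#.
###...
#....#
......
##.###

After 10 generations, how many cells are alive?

24

[0] ..#.#.
###...
#....#
......
##.###
[1] ....#.
#.##..
#....#
.#....
######
[2] ......
##.##.
#.#..#
...#..
######
[3] ......
#####.
#.#..#
......
######
[4] ......
#.###.
#.#.##
......
######
[5] ......
#.#.#.
#.#.#.
......
######
[6] ......
......
......
......
######
[7] ######
......
......
######
######
[8] ......
######
######
......
......
[9] ######
......
......
######
......
[10] ######
######
######
######
......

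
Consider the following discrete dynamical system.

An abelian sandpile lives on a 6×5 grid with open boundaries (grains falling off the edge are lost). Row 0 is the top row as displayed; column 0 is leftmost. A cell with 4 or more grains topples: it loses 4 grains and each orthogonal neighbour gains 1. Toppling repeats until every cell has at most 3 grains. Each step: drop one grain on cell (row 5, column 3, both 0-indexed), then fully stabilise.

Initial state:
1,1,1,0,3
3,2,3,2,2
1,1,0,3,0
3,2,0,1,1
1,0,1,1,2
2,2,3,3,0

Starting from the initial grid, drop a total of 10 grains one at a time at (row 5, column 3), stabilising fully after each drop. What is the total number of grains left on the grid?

gen 0: 1,1,1,0,3
3,2,3,2,2
1,1,0,3,0
3,2,0,1,1
1,0,1,1,2
2,2,3,3,0
gen 1: 1,1,1,0,3
3,2,3,2,2
1,1,0,3,0
3,2,0,1,1
1,0,2,2,2
2,3,0,1,1
gen 2: 1,1,1,0,3
3,2,3,2,2
1,1,0,3,0
3,2,0,1,1
1,0,2,2,2
2,3,0,2,1
gen 3: 1,1,1,0,3
3,2,3,2,2
1,1,0,3,0
3,2,0,1,1
1,0,2,2,2
2,3,0,3,1
gen 4: 1,1,1,0,3
3,2,3,2,2
1,1,0,3,0
3,2,0,1,1
1,0,2,3,2
2,3,1,0,2
gen 5: 1,1,1,0,3
3,2,3,2,2
1,1,0,3,0
3,2,0,1,1
1,0,2,3,2
2,3,1,1,2
gen 6: 1,1,1,0,3
3,2,3,2,2
1,1,0,3,0
3,2,0,1,1
1,0,2,3,2
2,3,1,2,2
gen 7: 1,1,1,0,3
3,2,3,2,2
1,1,0,3,0
3,2,0,1,1
1,0,2,3,2
2,3,1,3,2
gen 8: 1,1,1,0,3
3,2,3,2,2
1,1,0,3,0
3,2,0,2,1
1,0,3,0,3
2,3,2,1,3
gen 9: 1,1,1,0,3
3,2,3,2,2
1,1,0,3,0
3,2,0,2,1
1,0,3,0,3
2,3,2,2,3
gen 10: 1,1,1,0,3
3,2,3,2,2
1,1,0,3,0
3,2,0,2,1
1,0,3,0,3
2,3,2,3,3

51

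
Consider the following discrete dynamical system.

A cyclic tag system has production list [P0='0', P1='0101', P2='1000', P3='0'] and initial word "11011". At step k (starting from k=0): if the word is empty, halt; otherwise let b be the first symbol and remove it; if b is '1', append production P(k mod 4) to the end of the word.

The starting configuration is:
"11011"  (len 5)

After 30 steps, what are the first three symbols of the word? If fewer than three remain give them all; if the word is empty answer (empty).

10

t=0: "11011"  (len 5)
t=1: "10110"  (len 5)
t=2: "01100101"  (len 8)
t=3: "1100101"  (len 7)
t=4: "1001010"  (len 7)
t=5: "0010100"  (len 7)
t=6: "010100"  (len 6)
t=7: "10100"  (len 5)
t=8: "01000"  (len 5)
t=9: "1000"  (len 4)
t=10: "0000101"  (len 7)
t=11: "000101"  (len 6)
t=12: "00101"  (len 5)
t=13: "0101"  (len 4)
t=14: "101"  (len 3)
t=15: "011000"  (len 6)
t=16: "11000"  (len 5)
t=17: "10000"  (len 5)
t=18: "00000101"  (len 8)
t=19: "0000101"  (len 7)
t=20: "000101"  (len 6)
t=21: "00101"  (len 5)
t=22: "0101"  (len 4)
t=23: "101"  (len 3)
t=24: "010"  (len 3)
t=25: "10"  (len 2)
t=26: "00101"  (len 5)
t=27: "0101"  (len 4)
t=28: "101"  (len 3)
t=29: "010"  (len 3)
t=30: "10"  (len 2)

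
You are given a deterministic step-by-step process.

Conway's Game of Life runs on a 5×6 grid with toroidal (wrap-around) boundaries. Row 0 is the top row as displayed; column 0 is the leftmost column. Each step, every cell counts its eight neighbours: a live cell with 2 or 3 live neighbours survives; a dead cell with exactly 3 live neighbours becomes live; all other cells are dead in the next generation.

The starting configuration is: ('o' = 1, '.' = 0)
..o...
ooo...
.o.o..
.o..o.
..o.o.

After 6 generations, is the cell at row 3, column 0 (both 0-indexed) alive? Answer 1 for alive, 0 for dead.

1

[0] ..o...
ooo...
.o.o..
.o..o.
..o.o.
[1] ..o...
o..o..
...o..
.o..o.
.oo...
[2] ..oo..
..oo..
..ooo.
.o.o..
.ooo..
[3] ....o.
.o....
.o..o.
.o....
.o..o.
[4] ......
......
ooo...
ooo...
......
[5] ......
.o....
o.o...
o.o...
.o....
[6] ......
.o....
o.o...
o.o...
.o....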